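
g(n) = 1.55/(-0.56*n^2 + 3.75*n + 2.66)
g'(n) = 1.55*(1.12*n - 3.75)/(-0.56*n^2 + 3.75*n + 2.66)^2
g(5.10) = 0.21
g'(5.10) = 0.06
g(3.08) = 0.17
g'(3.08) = -0.01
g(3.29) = 0.17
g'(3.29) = -0.00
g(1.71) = 0.21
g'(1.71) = -0.05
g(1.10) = 0.25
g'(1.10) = -0.10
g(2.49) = 0.18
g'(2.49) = -0.02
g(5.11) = 0.22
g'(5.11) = 0.06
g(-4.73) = -0.06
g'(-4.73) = -0.02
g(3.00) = 0.17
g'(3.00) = -0.01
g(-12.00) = -0.01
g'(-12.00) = -0.00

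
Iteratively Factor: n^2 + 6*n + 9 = (n + 3)*(n + 3)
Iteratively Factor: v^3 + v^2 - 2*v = (v - 1)*(v^2 + 2*v) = v*(v - 1)*(v + 2)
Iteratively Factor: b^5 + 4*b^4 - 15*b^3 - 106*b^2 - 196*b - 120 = (b + 3)*(b^4 + b^3 - 18*b^2 - 52*b - 40) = (b + 2)*(b + 3)*(b^3 - b^2 - 16*b - 20) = (b + 2)^2*(b + 3)*(b^2 - 3*b - 10) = (b + 2)^3*(b + 3)*(b - 5)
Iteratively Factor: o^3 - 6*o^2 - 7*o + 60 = (o - 4)*(o^2 - 2*o - 15) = (o - 5)*(o - 4)*(o + 3)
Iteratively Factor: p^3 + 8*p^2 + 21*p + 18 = (p + 3)*(p^2 + 5*p + 6) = (p + 2)*(p + 3)*(p + 3)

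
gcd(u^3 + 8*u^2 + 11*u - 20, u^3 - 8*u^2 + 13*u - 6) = u - 1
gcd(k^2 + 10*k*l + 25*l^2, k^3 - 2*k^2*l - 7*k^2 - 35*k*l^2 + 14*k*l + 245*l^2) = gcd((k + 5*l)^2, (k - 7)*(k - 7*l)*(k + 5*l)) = k + 5*l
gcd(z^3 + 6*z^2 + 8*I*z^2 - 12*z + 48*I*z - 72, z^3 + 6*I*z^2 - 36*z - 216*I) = z^2 + z*(6 + 6*I) + 36*I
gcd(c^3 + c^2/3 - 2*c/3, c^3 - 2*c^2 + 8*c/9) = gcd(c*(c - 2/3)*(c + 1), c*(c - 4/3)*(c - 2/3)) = c^2 - 2*c/3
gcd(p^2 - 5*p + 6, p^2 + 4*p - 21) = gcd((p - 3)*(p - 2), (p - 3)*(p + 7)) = p - 3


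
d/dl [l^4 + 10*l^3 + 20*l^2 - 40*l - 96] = 4*l^3 + 30*l^2 + 40*l - 40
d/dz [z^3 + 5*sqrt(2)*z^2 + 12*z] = 3*z^2 + 10*sqrt(2)*z + 12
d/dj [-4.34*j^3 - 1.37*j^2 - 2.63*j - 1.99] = -13.02*j^2 - 2.74*j - 2.63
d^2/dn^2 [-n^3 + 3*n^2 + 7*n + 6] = 6 - 6*n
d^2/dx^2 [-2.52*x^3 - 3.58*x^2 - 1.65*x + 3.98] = -15.12*x - 7.16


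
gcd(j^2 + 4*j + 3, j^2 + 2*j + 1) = j + 1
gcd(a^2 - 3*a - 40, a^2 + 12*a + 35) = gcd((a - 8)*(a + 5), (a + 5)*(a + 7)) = a + 5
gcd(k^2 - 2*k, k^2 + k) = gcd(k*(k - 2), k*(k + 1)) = k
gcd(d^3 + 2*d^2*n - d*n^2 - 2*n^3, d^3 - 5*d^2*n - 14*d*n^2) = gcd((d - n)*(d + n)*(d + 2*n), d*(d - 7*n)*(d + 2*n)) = d + 2*n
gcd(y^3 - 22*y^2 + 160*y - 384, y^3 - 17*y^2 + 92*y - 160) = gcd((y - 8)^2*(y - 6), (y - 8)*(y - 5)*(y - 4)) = y - 8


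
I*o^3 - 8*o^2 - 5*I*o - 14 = (o + 2*I)*(o + 7*I)*(I*o + 1)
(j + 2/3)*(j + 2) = j^2 + 8*j/3 + 4/3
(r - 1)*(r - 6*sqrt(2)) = r^2 - 6*sqrt(2)*r - r + 6*sqrt(2)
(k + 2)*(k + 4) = k^2 + 6*k + 8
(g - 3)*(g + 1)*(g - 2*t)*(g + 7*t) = g^4 + 5*g^3*t - 2*g^3 - 14*g^2*t^2 - 10*g^2*t - 3*g^2 + 28*g*t^2 - 15*g*t + 42*t^2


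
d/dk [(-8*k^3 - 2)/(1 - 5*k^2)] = 4*k*(10*k^3 - 6*k - 5)/(25*k^4 - 10*k^2 + 1)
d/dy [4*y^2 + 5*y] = 8*y + 5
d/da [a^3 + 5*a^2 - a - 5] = 3*a^2 + 10*a - 1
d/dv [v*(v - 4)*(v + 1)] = 3*v^2 - 6*v - 4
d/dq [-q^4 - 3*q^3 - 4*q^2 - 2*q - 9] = -4*q^3 - 9*q^2 - 8*q - 2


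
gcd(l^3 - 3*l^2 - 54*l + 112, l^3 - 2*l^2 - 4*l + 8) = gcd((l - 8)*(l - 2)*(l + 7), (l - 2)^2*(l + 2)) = l - 2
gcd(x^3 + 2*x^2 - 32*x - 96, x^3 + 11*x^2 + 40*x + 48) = x^2 + 8*x + 16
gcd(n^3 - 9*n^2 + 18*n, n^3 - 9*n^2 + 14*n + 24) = n - 6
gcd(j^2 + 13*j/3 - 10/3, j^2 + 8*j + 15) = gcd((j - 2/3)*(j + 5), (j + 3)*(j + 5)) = j + 5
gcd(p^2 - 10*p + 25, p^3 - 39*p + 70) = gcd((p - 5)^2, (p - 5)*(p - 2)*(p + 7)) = p - 5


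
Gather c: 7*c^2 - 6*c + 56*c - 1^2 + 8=7*c^2 + 50*c + 7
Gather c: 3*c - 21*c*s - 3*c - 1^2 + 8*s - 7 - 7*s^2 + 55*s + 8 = -21*c*s - 7*s^2 + 63*s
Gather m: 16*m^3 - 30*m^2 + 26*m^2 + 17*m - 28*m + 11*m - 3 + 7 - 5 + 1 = 16*m^3 - 4*m^2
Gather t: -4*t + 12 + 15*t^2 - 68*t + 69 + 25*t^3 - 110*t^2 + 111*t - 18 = 25*t^3 - 95*t^2 + 39*t + 63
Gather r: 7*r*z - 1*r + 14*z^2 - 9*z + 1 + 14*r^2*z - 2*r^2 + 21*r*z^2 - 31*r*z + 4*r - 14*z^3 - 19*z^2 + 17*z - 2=r^2*(14*z - 2) + r*(21*z^2 - 24*z + 3) - 14*z^3 - 5*z^2 + 8*z - 1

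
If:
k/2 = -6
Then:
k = -12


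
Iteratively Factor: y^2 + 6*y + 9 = (y + 3)*(y + 3)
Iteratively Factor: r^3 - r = (r + 1)*(r^2 - r) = (r - 1)*(r + 1)*(r)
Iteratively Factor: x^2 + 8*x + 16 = (x + 4)*(x + 4)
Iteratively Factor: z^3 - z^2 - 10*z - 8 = (z - 4)*(z^2 + 3*z + 2) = (z - 4)*(z + 2)*(z + 1)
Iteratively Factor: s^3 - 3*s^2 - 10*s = (s)*(s^2 - 3*s - 10) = s*(s + 2)*(s - 5)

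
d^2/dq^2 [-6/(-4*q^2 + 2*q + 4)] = 6*(4*q^2 - 2*q - (4*q - 1)^2 - 4)/(-2*q^2 + q + 2)^3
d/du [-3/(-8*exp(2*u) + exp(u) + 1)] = (3 - 48*exp(u))*exp(u)/(-8*exp(2*u) + exp(u) + 1)^2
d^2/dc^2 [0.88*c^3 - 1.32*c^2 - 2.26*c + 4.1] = 5.28*c - 2.64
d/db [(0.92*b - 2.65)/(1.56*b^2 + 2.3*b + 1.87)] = (-1.4352*b^2 + 8.268*b + 7.8154)/(2.4336*b^4 + 7.176*b^3 + 11.1244*b^2 + 8.602*b + 3.4969)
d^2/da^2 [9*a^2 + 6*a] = 18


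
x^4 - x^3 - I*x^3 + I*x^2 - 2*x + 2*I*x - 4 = (x - 2)*(x + 1)*(x - 2*I)*(x + I)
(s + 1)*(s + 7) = s^2 + 8*s + 7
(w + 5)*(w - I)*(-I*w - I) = -I*w^3 - w^2 - 6*I*w^2 - 6*w - 5*I*w - 5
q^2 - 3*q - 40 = (q - 8)*(q + 5)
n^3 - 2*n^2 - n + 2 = (n - 2)*(n - 1)*(n + 1)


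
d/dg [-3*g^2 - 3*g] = -6*g - 3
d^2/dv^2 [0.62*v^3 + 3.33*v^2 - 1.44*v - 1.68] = 3.72*v + 6.66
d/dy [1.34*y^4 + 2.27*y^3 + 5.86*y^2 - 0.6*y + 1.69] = 5.36*y^3 + 6.81*y^2 + 11.72*y - 0.6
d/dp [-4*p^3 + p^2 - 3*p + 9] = -12*p^2 + 2*p - 3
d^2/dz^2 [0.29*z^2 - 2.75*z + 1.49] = 0.580000000000000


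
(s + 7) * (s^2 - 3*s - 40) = s^3 + 4*s^2 - 61*s - 280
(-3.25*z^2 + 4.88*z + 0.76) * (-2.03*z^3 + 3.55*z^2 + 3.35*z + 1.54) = 6.5975*z^5 - 21.4439*z^4 + 4.8937*z^3 + 14.041*z^2 + 10.0612*z + 1.1704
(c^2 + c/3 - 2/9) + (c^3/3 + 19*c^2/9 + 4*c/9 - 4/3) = c^3/3 + 28*c^2/9 + 7*c/9 - 14/9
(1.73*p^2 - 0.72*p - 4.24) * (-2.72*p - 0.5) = -4.7056*p^3 + 1.0934*p^2 + 11.8928*p + 2.12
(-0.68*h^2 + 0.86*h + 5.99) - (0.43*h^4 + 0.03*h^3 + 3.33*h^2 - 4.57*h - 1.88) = -0.43*h^4 - 0.03*h^3 - 4.01*h^2 + 5.43*h + 7.87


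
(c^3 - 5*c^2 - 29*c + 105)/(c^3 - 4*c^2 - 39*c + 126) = (c + 5)/(c + 6)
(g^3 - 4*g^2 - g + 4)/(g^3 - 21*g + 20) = (g + 1)/(g + 5)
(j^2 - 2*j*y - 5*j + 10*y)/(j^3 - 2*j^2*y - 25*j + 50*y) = 1/(j + 5)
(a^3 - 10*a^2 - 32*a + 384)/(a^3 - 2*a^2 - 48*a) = (a - 8)/a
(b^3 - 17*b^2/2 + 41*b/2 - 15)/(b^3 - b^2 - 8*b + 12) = (b^2 - 13*b/2 + 15/2)/(b^2 + b - 6)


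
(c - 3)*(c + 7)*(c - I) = c^3 + 4*c^2 - I*c^2 - 21*c - 4*I*c + 21*I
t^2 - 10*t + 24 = (t - 6)*(t - 4)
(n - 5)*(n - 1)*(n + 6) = n^3 - 31*n + 30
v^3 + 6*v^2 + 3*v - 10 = (v - 1)*(v + 2)*(v + 5)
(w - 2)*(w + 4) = w^2 + 2*w - 8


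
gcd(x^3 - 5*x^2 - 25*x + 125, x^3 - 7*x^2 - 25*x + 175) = x^2 - 25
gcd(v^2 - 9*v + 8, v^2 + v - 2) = v - 1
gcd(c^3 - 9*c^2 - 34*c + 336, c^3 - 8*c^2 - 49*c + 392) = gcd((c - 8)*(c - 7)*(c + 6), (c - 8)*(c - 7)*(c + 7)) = c^2 - 15*c + 56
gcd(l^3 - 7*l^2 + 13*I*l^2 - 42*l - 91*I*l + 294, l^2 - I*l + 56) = l + 7*I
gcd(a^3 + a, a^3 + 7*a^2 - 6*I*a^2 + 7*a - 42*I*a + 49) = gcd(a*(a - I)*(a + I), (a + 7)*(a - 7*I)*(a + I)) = a + I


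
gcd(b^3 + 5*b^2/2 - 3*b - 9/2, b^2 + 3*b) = b + 3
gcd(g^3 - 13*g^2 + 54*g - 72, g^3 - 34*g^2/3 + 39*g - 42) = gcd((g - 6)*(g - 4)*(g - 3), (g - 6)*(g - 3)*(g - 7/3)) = g^2 - 9*g + 18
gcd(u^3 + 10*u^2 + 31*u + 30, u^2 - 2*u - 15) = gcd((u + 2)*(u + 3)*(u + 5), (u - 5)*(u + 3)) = u + 3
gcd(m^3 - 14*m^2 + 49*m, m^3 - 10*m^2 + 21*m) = m^2 - 7*m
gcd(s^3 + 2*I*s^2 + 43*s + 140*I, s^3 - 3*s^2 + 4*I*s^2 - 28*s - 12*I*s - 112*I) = s + 4*I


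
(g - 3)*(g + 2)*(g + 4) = g^3 + 3*g^2 - 10*g - 24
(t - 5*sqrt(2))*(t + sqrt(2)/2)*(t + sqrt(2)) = t^3 - 7*sqrt(2)*t^2/2 - 14*t - 5*sqrt(2)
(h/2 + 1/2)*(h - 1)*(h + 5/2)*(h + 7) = h^4/2 + 19*h^3/4 + 33*h^2/4 - 19*h/4 - 35/4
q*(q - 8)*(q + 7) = q^3 - q^2 - 56*q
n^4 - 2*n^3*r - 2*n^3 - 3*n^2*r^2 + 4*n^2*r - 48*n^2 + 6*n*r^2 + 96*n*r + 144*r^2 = (n - 8)*(n + 6)*(n - 3*r)*(n + r)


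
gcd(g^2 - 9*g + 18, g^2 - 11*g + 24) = g - 3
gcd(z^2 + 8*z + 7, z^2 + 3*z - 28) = z + 7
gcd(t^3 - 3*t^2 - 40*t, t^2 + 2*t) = t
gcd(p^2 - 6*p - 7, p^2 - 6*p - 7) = p^2 - 6*p - 7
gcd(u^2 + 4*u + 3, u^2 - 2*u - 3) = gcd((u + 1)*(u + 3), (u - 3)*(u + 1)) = u + 1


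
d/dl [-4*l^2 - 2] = -8*l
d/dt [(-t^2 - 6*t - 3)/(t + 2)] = (-t^2 - 4*t - 9)/(t^2 + 4*t + 4)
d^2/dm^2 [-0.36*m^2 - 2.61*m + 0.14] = -0.720000000000000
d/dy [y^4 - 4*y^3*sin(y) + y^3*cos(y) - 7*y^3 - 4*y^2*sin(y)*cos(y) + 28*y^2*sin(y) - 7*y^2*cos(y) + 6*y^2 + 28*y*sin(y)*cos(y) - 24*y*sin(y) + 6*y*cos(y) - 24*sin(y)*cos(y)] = -y^3*sin(y) - 4*y^3*cos(y) + 4*y^3 - 5*y^2*sin(y) + 31*y^2*cos(y) - 4*y^2*cos(2*y) - 21*y^2 + 50*y*sin(y) - 4*y*sin(2*y) - 38*y*cos(y) + 28*y*cos(2*y) + 12*y - 24*sin(y) + 14*sin(2*y) + 6*cos(y) - 24*cos(2*y)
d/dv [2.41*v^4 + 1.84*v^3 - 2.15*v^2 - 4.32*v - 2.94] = 9.64*v^3 + 5.52*v^2 - 4.3*v - 4.32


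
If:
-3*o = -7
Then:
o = 7/3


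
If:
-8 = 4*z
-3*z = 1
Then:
No Solution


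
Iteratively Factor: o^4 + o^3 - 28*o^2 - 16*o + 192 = (o - 4)*(o^3 + 5*o^2 - 8*o - 48) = (o - 4)*(o + 4)*(o^2 + o - 12) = (o - 4)*(o - 3)*(o + 4)*(o + 4)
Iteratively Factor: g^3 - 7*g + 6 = (g - 1)*(g^2 + g - 6) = (g - 1)*(g + 3)*(g - 2)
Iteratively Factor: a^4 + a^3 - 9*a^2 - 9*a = (a + 1)*(a^3 - 9*a) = (a - 3)*(a + 1)*(a^2 + 3*a) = a*(a - 3)*(a + 1)*(a + 3)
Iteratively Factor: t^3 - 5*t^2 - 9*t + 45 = (t - 5)*(t^2 - 9) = (t - 5)*(t - 3)*(t + 3)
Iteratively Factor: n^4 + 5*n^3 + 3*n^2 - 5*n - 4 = (n + 1)*(n^3 + 4*n^2 - n - 4) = (n + 1)*(n + 4)*(n^2 - 1) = (n + 1)^2*(n + 4)*(n - 1)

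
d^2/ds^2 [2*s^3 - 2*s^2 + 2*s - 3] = 12*s - 4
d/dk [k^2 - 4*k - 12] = 2*k - 4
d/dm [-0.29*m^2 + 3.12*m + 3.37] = 3.12 - 0.58*m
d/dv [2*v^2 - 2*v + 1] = 4*v - 2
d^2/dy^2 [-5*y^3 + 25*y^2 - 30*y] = 50 - 30*y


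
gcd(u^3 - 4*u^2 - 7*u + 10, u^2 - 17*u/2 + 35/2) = u - 5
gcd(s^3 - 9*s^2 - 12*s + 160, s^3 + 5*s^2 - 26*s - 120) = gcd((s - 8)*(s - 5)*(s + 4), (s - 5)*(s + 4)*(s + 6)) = s^2 - s - 20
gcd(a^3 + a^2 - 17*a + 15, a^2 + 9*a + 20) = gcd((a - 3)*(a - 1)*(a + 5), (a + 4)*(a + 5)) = a + 5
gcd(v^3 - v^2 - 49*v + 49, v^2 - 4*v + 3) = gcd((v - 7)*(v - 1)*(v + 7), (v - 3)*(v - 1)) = v - 1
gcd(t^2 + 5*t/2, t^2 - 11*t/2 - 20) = t + 5/2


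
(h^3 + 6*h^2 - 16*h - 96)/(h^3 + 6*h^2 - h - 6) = (h^2 - 16)/(h^2 - 1)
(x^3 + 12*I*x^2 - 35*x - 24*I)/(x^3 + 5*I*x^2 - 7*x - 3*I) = (x + 8*I)/(x + I)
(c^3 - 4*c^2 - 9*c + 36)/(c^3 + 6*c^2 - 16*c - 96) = (c^2 - 9)/(c^2 + 10*c + 24)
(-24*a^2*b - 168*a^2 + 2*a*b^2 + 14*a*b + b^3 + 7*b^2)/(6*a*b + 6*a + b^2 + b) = (-4*a*b - 28*a + b^2 + 7*b)/(b + 1)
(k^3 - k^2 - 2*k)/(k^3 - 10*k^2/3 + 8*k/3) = 3*(k + 1)/(3*k - 4)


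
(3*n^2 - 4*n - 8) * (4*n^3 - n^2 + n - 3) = 12*n^5 - 19*n^4 - 25*n^3 - 5*n^2 + 4*n + 24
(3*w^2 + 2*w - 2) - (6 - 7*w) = 3*w^2 + 9*w - 8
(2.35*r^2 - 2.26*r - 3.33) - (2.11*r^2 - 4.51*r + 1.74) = 0.24*r^2 + 2.25*r - 5.07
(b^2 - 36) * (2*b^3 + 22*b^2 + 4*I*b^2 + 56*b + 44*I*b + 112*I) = 2*b^5 + 22*b^4 + 4*I*b^4 - 16*b^3 + 44*I*b^3 - 792*b^2 - 32*I*b^2 - 2016*b - 1584*I*b - 4032*I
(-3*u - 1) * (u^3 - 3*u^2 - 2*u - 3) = -3*u^4 + 8*u^3 + 9*u^2 + 11*u + 3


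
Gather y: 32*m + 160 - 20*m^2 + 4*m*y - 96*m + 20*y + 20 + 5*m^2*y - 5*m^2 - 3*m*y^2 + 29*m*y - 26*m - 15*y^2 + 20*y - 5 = -25*m^2 - 90*m + y^2*(-3*m - 15) + y*(5*m^2 + 33*m + 40) + 175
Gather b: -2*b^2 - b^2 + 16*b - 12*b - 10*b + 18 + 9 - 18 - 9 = -3*b^2 - 6*b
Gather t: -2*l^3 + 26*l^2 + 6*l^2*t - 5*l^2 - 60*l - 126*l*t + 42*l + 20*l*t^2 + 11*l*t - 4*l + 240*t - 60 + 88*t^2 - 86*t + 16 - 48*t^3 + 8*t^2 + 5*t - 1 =-2*l^3 + 21*l^2 - 22*l - 48*t^3 + t^2*(20*l + 96) + t*(6*l^2 - 115*l + 159) - 45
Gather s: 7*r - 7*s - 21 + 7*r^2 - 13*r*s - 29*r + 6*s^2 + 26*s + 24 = 7*r^2 - 22*r + 6*s^2 + s*(19 - 13*r) + 3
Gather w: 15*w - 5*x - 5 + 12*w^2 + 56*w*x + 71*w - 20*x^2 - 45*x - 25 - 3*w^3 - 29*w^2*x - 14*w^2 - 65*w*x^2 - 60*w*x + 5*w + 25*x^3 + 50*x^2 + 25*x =-3*w^3 + w^2*(-29*x - 2) + w*(-65*x^2 - 4*x + 91) + 25*x^3 + 30*x^2 - 25*x - 30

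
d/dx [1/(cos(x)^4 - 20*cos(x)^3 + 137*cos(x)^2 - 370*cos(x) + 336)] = 2*(2*cos(x)^3 - 30*cos(x)^2 + 137*cos(x) - 185)*sin(x)/(cos(x)^4 - 20*cos(x)^3 + 137*cos(x)^2 - 370*cos(x) + 336)^2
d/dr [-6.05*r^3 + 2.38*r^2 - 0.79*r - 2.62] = -18.15*r^2 + 4.76*r - 0.79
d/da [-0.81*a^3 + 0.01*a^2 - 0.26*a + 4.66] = -2.43*a^2 + 0.02*a - 0.26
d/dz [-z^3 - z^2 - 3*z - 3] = -3*z^2 - 2*z - 3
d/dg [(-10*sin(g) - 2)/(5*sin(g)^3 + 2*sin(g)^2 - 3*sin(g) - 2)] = 2*(50*sin(g)^3 + 25*sin(g)^2 + 4*sin(g) + 7)*cos(g)/(5*sin(g)^3 + 2*sin(g)^2 - 3*sin(g) - 2)^2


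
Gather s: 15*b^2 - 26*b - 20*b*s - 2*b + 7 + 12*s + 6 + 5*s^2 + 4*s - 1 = 15*b^2 - 28*b + 5*s^2 + s*(16 - 20*b) + 12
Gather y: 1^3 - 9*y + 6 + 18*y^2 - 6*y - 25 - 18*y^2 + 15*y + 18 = 0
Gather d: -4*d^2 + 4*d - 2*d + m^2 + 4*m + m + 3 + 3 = -4*d^2 + 2*d + m^2 + 5*m + 6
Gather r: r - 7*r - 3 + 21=18 - 6*r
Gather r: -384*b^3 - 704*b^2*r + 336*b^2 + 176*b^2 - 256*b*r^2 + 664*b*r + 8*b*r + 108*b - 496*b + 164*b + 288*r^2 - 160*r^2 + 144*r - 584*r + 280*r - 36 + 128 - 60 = -384*b^3 + 512*b^2 - 224*b + r^2*(128 - 256*b) + r*(-704*b^2 + 672*b - 160) + 32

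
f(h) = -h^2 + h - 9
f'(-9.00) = 19.00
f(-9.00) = -99.00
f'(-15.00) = 31.00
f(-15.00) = -249.00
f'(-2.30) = 5.60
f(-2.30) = -16.59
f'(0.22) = 0.56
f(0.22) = -8.83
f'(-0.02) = 1.04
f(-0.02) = -9.02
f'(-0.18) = 1.36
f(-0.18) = -9.21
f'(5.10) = -9.20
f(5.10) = -29.91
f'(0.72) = -0.44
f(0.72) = -8.80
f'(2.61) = -4.22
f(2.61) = -13.20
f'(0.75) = -0.50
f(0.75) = -8.81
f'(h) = 1 - 2*h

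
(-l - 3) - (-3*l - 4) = 2*l + 1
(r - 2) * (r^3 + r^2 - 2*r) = r^4 - r^3 - 4*r^2 + 4*r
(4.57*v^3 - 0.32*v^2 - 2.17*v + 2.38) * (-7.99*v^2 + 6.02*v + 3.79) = -36.5143*v^5 + 30.0682*v^4 + 32.7322*v^3 - 33.2924*v^2 + 6.1033*v + 9.0202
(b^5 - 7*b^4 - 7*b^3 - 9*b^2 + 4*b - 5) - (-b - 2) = b^5 - 7*b^4 - 7*b^3 - 9*b^2 + 5*b - 3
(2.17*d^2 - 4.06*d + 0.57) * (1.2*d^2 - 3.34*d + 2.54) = 2.604*d^4 - 12.1198*d^3 + 19.7562*d^2 - 12.2162*d + 1.4478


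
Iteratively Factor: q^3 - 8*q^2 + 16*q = (q)*(q^2 - 8*q + 16) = q*(q - 4)*(q - 4)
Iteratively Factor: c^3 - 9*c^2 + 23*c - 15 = (c - 5)*(c^2 - 4*c + 3) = (c - 5)*(c - 3)*(c - 1)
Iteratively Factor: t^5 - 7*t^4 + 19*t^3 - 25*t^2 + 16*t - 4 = (t - 1)*(t^4 - 6*t^3 + 13*t^2 - 12*t + 4) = (t - 1)^2*(t^3 - 5*t^2 + 8*t - 4) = (t - 1)^3*(t^2 - 4*t + 4) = (t - 2)*(t - 1)^3*(t - 2)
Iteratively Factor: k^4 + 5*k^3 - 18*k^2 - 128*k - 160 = (k + 2)*(k^3 + 3*k^2 - 24*k - 80) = (k + 2)*(k + 4)*(k^2 - k - 20) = (k - 5)*(k + 2)*(k + 4)*(k + 4)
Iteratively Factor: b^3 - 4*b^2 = (b)*(b^2 - 4*b) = b*(b - 4)*(b)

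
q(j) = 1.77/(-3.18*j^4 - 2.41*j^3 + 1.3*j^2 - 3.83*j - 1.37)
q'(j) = 1.77*(12.72*j^3 + 7.23*j^2 - 2.6*j + 3.83)/(-3.18*j^4 - 2.41*j^3 + 1.3*j^2 - 3.83*j - 1.37)^2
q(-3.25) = -0.01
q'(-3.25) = -0.01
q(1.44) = -0.07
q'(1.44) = 0.15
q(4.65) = -0.00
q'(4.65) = 0.00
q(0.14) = -0.94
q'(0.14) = 1.81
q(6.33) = -0.00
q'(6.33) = 0.00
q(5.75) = -0.00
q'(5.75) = 0.00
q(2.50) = -0.01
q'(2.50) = 0.02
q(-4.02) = -0.00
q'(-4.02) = -0.00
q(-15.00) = -0.00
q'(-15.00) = -0.00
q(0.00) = -1.29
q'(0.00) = 3.61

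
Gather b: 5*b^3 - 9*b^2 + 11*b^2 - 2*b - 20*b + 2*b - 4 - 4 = 5*b^3 + 2*b^2 - 20*b - 8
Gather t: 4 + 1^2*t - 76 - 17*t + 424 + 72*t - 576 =56*t - 224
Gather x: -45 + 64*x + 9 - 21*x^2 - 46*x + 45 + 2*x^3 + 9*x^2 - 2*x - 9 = 2*x^3 - 12*x^2 + 16*x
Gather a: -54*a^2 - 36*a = -54*a^2 - 36*a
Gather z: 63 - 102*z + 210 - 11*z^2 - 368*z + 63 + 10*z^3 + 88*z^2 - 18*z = 10*z^3 + 77*z^2 - 488*z + 336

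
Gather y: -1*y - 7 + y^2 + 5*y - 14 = y^2 + 4*y - 21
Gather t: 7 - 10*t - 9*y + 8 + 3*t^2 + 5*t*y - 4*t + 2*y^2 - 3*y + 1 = 3*t^2 + t*(5*y - 14) + 2*y^2 - 12*y + 16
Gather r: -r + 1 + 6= 7 - r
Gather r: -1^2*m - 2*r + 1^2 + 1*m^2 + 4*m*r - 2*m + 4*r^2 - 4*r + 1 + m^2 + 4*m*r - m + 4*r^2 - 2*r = 2*m^2 - 4*m + 8*r^2 + r*(8*m - 8) + 2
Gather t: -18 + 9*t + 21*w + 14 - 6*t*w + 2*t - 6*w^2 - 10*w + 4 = t*(11 - 6*w) - 6*w^2 + 11*w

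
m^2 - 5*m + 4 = (m - 4)*(m - 1)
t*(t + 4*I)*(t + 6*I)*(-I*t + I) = -I*t^4 + 10*t^3 + I*t^3 - 10*t^2 + 24*I*t^2 - 24*I*t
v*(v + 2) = v^2 + 2*v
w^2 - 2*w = w*(w - 2)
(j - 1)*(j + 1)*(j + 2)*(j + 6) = j^4 + 8*j^3 + 11*j^2 - 8*j - 12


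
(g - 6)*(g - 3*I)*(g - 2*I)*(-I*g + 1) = -I*g^4 - 4*g^3 + 6*I*g^3 + 24*g^2 + I*g^2 - 6*g - 6*I*g + 36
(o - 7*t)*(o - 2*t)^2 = o^3 - 11*o^2*t + 32*o*t^2 - 28*t^3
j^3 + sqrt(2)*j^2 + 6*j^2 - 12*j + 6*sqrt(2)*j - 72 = (j + 6)*(j - 2*sqrt(2))*(j + 3*sqrt(2))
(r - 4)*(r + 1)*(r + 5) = r^3 + 2*r^2 - 19*r - 20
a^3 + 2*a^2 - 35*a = a*(a - 5)*(a + 7)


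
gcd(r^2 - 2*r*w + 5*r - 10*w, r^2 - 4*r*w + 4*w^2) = r - 2*w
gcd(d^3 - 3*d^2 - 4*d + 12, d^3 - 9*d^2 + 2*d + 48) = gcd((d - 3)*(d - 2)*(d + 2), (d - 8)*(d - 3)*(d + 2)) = d^2 - d - 6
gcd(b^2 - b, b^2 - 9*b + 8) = b - 1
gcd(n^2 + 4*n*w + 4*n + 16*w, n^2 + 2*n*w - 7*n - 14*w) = 1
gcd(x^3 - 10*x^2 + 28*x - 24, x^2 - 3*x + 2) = x - 2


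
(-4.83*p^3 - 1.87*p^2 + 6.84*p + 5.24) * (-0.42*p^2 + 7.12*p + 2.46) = 2.0286*p^5 - 33.6042*p^4 - 28.069*p^3 + 41.8998*p^2 + 54.1352*p + 12.8904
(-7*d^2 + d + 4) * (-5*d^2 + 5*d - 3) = 35*d^4 - 40*d^3 + 6*d^2 + 17*d - 12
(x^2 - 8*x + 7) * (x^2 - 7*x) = x^4 - 15*x^3 + 63*x^2 - 49*x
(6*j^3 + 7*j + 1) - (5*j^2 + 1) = 6*j^3 - 5*j^2 + 7*j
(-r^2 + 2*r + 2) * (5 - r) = r^3 - 7*r^2 + 8*r + 10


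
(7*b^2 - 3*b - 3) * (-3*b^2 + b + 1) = -21*b^4 + 16*b^3 + 13*b^2 - 6*b - 3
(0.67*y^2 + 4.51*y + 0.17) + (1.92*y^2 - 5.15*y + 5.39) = 2.59*y^2 - 0.640000000000001*y + 5.56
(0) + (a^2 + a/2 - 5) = a^2 + a/2 - 5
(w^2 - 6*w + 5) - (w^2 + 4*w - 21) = 26 - 10*w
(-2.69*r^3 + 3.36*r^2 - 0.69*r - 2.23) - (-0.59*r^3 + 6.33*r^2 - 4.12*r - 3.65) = -2.1*r^3 - 2.97*r^2 + 3.43*r + 1.42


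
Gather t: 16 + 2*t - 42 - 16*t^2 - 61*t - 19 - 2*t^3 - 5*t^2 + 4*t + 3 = -2*t^3 - 21*t^2 - 55*t - 42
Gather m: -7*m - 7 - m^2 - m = -m^2 - 8*m - 7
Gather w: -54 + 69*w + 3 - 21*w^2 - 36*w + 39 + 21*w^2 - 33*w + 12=0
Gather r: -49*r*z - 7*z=-49*r*z - 7*z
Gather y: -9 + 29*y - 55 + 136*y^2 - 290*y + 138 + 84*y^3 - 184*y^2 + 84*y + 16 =84*y^3 - 48*y^2 - 177*y + 90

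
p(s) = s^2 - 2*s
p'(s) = 2*s - 2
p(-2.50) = 11.25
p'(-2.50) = -7.00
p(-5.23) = 37.81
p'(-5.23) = -12.46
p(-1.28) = 4.20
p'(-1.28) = -4.56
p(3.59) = 5.71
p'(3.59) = 5.18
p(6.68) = 31.26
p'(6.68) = 11.36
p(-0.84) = 2.39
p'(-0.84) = -3.68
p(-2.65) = 12.32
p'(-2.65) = -7.30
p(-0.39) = 0.93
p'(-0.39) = -2.78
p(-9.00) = 99.00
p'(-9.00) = -20.00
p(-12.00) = 168.00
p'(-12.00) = -26.00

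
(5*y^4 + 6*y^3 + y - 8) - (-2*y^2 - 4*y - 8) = 5*y^4 + 6*y^3 + 2*y^2 + 5*y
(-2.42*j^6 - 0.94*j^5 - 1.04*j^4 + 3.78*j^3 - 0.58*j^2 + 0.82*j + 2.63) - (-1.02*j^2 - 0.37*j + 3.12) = -2.42*j^6 - 0.94*j^5 - 1.04*j^4 + 3.78*j^3 + 0.44*j^2 + 1.19*j - 0.49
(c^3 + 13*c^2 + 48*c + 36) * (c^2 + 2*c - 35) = c^5 + 15*c^4 + 39*c^3 - 323*c^2 - 1608*c - 1260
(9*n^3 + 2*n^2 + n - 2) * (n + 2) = 9*n^4 + 20*n^3 + 5*n^2 - 4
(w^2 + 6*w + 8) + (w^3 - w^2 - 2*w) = w^3 + 4*w + 8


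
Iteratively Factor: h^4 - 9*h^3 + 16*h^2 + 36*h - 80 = (h - 5)*(h^3 - 4*h^2 - 4*h + 16) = (h - 5)*(h - 4)*(h^2 - 4) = (h - 5)*(h - 4)*(h + 2)*(h - 2)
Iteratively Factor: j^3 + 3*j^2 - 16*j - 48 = (j + 3)*(j^2 - 16) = (j - 4)*(j + 3)*(j + 4)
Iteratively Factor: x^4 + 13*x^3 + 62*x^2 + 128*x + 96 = (x + 2)*(x^3 + 11*x^2 + 40*x + 48) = (x + 2)*(x + 4)*(x^2 + 7*x + 12) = (x + 2)*(x + 3)*(x + 4)*(x + 4)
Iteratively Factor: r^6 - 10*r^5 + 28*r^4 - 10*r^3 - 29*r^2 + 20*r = (r + 1)*(r^5 - 11*r^4 + 39*r^3 - 49*r^2 + 20*r) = (r - 1)*(r + 1)*(r^4 - 10*r^3 + 29*r^2 - 20*r) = (r - 1)^2*(r + 1)*(r^3 - 9*r^2 + 20*r) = (r - 4)*(r - 1)^2*(r + 1)*(r^2 - 5*r) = r*(r - 4)*(r - 1)^2*(r + 1)*(r - 5)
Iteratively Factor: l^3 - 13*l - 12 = (l + 1)*(l^2 - l - 12) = (l + 1)*(l + 3)*(l - 4)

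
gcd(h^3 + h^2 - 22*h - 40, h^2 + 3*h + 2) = h + 2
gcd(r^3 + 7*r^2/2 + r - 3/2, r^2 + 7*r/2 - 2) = r - 1/2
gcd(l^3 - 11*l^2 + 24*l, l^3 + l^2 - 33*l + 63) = l - 3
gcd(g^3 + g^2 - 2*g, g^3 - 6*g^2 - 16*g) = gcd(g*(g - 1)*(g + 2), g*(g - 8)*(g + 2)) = g^2 + 2*g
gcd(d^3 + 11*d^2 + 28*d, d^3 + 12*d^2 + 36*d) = d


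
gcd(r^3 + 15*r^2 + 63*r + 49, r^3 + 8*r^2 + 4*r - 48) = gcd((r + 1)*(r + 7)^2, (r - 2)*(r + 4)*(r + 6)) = 1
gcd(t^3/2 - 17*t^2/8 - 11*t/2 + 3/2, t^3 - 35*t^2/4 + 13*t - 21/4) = 1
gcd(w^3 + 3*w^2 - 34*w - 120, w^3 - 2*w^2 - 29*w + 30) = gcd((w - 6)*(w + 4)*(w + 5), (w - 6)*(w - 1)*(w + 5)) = w^2 - w - 30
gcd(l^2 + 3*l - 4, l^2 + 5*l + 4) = l + 4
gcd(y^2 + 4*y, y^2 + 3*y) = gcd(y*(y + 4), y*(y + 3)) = y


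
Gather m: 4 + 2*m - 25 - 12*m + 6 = -10*m - 15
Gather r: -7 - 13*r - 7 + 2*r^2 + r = 2*r^2 - 12*r - 14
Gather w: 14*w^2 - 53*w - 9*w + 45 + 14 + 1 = 14*w^2 - 62*w + 60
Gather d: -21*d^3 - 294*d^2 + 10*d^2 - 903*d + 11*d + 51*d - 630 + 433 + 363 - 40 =-21*d^3 - 284*d^2 - 841*d + 126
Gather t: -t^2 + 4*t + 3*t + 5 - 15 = -t^2 + 7*t - 10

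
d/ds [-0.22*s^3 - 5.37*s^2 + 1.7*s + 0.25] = -0.66*s^2 - 10.74*s + 1.7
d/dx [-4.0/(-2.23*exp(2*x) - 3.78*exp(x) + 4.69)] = (-17.84*exp(x) - 15.12)*exp(x)/(2.23*exp(2*x) + 3.78*exp(x) - 4.69)^2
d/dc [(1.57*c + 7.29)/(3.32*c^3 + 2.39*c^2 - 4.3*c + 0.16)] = (-10.4248*c^3 - 76.3607*c^2 - 34.8462*c + 31.5982)/(11.0224*c^6 + 15.8696*c^5 - 22.8399*c^4 - 19.4916*c^3 + 19.2548*c^2 - 1.376*c + 0.0256)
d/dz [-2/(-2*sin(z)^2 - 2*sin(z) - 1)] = -(4*sin(2*z) + 4*cos(z))/(2*sin(z) - cos(2*z) + 2)^2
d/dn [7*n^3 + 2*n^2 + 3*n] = 21*n^2 + 4*n + 3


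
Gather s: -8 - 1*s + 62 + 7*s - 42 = 6*s + 12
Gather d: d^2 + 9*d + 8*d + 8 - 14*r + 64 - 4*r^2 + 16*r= d^2 + 17*d - 4*r^2 + 2*r + 72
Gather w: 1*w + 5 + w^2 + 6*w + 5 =w^2 + 7*w + 10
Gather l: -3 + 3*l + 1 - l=2*l - 2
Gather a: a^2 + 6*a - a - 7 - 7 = a^2 + 5*a - 14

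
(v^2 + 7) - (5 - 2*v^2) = 3*v^2 + 2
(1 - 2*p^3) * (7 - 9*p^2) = 18*p^5 - 14*p^3 - 9*p^2 + 7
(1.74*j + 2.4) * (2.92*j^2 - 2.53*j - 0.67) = 5.0808*j^3 + 2.6058*j^2 - 7.2378*j - 1.608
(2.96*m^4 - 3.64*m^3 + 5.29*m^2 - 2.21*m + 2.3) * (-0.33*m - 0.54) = -0.9768*m^5 - 0.3972*m^4 + 0.2199*m^3 - 2.1273*m^2 + 0.4344*m - 1.242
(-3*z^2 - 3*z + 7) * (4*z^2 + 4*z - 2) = -12*z^4 - 24*z^3 + 22*z^2 + 34*z - 14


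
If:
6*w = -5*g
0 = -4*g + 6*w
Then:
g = 0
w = 0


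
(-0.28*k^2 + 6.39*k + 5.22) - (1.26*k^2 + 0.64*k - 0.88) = -1.54*k^2 + 5.75*k + 6.1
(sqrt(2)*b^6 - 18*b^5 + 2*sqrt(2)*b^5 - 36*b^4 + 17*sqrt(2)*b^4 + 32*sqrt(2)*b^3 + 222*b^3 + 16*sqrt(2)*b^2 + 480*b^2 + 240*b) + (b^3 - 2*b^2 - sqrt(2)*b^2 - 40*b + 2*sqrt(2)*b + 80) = sqrt(2)*b^6 - 18*b^5 + 2*sqrt(2)*b^5 - 36*b^4 + 17*sqrt(2)*b^4 + 32*sqrt(2)*b^3 + 223*b^3 + 15*sqrt(2)*b^2 + 478*b^2 + 2*sqrt(2)*b + 200*b + 80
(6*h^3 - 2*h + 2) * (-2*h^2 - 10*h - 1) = -12*h^5 - 60*h^4 - 2*h^3 + 16*h^2 - 18*h - 2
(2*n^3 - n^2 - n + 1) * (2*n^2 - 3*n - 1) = 4*n^5 - 8*n^4 - n^3 + 6*n^2 - 2*n - 1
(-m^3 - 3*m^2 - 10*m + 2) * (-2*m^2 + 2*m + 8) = 2*m^5 + 4*m^4 + 6*m^3 - 48*m^2 - 76*m + 16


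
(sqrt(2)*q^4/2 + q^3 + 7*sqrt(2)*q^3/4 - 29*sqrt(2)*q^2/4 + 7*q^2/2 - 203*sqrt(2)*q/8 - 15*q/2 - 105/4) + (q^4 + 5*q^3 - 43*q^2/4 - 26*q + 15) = sqrt(2)*q^4/2 + q^4 + 7*sqrt(2)*q^3/4 + 6*q^3 - 29*sqrt(2)*q^2/4 - 29*q^2/4 - 203*sqrt(2)*q/8 - 67*q/2 - 45/4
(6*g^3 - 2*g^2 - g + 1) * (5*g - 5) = 30*g^4 - 40*g^3 + 5*g^2 + 10*g - 5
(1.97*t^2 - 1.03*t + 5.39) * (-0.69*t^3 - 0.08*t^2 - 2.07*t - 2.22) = -1.3593*t^5 + 0.5531*t^4 - 7.7146*t^3 - 2.6725*t^2 - 8.8707*t - 11.9658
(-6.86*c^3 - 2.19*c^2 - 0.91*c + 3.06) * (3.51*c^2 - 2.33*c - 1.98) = -24.0786*c^5 + 8.2969*c^4 + 15.4914*c^3 + 17.1971*c^2 - 5.328*c - 6.0588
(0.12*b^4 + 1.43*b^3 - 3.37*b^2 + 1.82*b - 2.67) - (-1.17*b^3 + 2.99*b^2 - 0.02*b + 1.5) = 0.12*b^4 + 2.6*b^3 - 6.36*b^2 + 1.84*b - 4.17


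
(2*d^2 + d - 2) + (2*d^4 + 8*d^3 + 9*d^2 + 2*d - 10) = 2*d^4 + 8*d^3 + 11*d^2 + 3*d - 12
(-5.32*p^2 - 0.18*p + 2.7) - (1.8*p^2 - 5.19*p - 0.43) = -7.12*p^2 + 5.01*p + 3.13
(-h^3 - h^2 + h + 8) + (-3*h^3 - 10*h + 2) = -4*h^3 - h^2 - 9*h + 10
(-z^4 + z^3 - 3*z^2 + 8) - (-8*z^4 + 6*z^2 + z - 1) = 7*z^4 + z^3 - 9*z^2 - z + 9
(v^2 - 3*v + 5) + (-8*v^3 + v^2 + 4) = -8*v^3 + 2*v^2 - 3*v + 9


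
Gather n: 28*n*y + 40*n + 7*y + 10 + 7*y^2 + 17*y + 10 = n*(28*y + 40) + 7*y^2 + 24*y + 20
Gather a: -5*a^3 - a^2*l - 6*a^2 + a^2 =-5*a^3 + a^2*(-l - 5)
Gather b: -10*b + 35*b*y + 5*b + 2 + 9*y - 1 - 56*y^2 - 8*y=b*(35*y - 5) - 56*y^2 + y + 1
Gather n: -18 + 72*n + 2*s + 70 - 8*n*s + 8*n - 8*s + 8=n*(80 - 8*s) - 6*s + 60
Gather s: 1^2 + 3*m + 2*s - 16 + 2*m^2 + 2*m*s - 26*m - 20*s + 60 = 2*m^2 - 23*m + s*(2*m - 18) + 45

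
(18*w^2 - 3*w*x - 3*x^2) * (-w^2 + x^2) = -18*w^4 + 3*w^3*x + 21*w^2*x^2 - 3*w*x^3 - 3*x^4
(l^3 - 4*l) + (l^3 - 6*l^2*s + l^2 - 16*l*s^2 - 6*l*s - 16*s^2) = 2*l^3 - 6*l^2*s + l^2 - 16*l*s^2 - 6*l*s - 4*l - 16*s^2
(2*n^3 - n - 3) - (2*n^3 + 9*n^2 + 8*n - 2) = -9*n^2 - 9*n - 1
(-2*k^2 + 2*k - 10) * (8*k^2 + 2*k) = -16*k^4 + 12*k^3 - 76*k^2 - 20*k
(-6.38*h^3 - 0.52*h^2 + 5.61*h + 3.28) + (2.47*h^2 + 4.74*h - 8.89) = -6.38*h^3 + 1.95*h^2 + 10.35*h - 5.61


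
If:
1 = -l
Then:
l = -1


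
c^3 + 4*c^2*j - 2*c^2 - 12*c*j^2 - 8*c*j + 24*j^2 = (c - 2)*(c - 2*j)*(c + 6*j)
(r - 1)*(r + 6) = r^2 + 5*r - 6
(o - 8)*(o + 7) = o^2 - o - 56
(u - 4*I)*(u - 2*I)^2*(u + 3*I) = u^4 - 5*I*u^3 + 4*u^2 - 44*I*u - 48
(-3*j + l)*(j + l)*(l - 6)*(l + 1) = -3*j^2*l^2 + 15*j^2*l + 18*j^2 - 2*j*l^3 + 10*j*l^2 + 12*j*l + l^4 - 5*l^3 - 6*l^2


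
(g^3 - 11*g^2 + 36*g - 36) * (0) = 0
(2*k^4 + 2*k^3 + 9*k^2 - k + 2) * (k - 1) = 2*k^5 + 7*k^3 - 10*k^2 + 3*k - 2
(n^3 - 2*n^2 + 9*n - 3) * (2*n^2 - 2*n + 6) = 2*n^5 - 6*n^4 + 28*n^3 - 36*n^2 + 60*n - 18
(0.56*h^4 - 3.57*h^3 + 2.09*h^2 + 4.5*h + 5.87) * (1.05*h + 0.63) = 0.588*h^5 - 3.3957*h^4 - 0.0545999999999998*h^3 + 6.0417*h^2 + 8.9985*h + 3.6981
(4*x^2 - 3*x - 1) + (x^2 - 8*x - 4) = 5*x^2 - 11*x - 5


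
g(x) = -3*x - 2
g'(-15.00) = -3.00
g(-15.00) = 43.00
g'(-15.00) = -3.00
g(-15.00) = 43.00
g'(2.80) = -3.00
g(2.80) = -10.40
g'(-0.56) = -3.00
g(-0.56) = -0.32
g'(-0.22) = -3.00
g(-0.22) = -1.34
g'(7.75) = -3.00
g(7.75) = -25.25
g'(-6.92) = -3.00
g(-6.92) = 18.76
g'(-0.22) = -3.00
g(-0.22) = -1.34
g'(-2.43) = -3.00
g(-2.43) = 5.29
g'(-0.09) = -3.00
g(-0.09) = -1.73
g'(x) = -3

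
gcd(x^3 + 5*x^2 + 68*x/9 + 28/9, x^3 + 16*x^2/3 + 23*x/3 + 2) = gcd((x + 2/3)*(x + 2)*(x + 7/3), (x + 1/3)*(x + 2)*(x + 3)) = x + 2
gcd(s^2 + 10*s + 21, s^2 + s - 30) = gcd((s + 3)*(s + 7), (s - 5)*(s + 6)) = 1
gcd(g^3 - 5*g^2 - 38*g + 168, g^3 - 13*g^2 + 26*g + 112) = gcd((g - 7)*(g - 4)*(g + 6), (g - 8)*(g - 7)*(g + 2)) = g - 7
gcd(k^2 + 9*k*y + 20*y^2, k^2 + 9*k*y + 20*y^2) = k^2 + 9*k*y + 20*y^2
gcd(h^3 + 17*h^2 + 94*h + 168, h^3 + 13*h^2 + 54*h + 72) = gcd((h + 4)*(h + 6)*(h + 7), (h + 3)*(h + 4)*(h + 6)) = h^2 + 10*h + 24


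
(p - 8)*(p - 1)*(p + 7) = p^3 - 2*p^2 - 55*p + 56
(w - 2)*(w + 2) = w^2 - 4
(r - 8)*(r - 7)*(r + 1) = r^3 - 14*r^2 + 41*r + 56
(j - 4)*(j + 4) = j^2 - 16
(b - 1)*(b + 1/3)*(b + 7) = b^3 + 19*b^2/3 - 5*b - 7/3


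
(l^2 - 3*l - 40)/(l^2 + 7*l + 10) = (l - 8)/(l + 2)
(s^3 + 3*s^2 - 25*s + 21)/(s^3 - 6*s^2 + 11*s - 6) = (s + 7)/(s - 2)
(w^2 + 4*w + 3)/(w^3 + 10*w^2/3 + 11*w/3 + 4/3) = 3*(w + 3)/(3*w^2 + 7*w + 4)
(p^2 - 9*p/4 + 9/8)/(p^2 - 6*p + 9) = (8*p^2 - 18*p + 9)/(8*(p^2 - 6*p + 9))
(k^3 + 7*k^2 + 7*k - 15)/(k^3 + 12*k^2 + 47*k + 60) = (k - 1)/(k + 4)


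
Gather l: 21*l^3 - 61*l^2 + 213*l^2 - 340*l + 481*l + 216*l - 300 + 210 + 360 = 21*l^3 + 152*l^2 + 357*l + 270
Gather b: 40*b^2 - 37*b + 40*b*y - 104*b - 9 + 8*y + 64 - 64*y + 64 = 40*b^2 + b*(40*y - 141) - 56*y + 119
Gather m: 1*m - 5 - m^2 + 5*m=-m^2 + 6*m - 5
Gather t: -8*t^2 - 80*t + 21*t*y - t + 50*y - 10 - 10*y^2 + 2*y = -8*t^2 + t*(21*y - 81) - 10*y^2 + 52*y - 10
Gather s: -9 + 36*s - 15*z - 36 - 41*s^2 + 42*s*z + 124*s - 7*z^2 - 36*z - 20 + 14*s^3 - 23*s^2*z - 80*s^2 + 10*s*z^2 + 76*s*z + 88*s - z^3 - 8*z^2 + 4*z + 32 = 14*s^3 + s^2*(-23*z - 121) + s*(10*z^2 + 118*z + 248) - z^3 - 15*z^2 - 47*z - 33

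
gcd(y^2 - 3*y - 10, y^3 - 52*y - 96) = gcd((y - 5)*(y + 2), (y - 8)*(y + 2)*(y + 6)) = y + 2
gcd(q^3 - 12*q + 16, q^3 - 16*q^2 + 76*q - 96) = q - 2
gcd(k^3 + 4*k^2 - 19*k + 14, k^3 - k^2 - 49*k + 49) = k^2 + 6*k - 7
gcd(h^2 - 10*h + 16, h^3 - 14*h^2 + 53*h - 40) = h - 8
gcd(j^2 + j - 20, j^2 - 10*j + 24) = j - 4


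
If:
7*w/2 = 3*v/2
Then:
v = 7*w/3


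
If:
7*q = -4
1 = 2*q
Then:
No Solution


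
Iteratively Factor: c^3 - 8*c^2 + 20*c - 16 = (c - 2)*(c^2 - 6*c + 8) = (c - 2)^2*(c - 4)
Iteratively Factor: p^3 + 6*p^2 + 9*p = (p + 3)*(p^2 + 3*p) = (p + 3)^2*(p)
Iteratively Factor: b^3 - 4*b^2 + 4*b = (b - 2)*(b^2 - 2*b) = b*(b - 2)*(b - 2)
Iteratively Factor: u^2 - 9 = (u + 3)*(u - 3)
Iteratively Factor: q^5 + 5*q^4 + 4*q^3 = (q + 1)*(q^4 + 4*q^3) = q*(q + 1)*(q^3 + 4*q^2) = q^2*(q + 1)*(q^2 + 4*q) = q^3*(q + 1)*(q + 4)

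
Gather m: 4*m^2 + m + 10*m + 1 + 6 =4*m^2 + 11*m + 7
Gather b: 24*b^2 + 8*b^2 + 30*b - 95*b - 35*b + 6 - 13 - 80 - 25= 32*b^2 - 100*b - 112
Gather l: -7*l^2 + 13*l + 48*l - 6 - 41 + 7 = -7*l^2 + 61*l - 40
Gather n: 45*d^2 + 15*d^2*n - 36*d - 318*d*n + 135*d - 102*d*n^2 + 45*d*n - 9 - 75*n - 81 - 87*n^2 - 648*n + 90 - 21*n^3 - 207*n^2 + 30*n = 45*d^2 + 99*d - 21*n^3 + n^2*(-102*d - 294) + n*(15*d^2 - 273*d - 693)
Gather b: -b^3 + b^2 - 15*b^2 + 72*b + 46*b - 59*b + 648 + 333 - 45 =-b^3 - 14*b^2 + 59*b + 936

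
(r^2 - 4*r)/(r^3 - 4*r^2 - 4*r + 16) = r/(r^2 - 4)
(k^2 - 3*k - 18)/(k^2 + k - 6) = (k - 6)/(k - 2)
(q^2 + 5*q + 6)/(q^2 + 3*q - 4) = (q^2 + 5*q + 6)/(q^2 + 3*q - 4)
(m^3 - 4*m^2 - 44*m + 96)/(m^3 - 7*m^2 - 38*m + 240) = (m - 2)/(m - 5)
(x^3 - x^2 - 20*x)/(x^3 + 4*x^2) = (x - 5)/x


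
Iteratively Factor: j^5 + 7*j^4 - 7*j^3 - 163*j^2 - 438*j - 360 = (j + 3)*(j^4 + 4*j^3 - 19*j^2 - 106*j - 120) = (j + 2)*(j + 3)*(j^3 + 2*j^2 - 23*j - 60) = (j + 2)*(j + 3)^2*(j^2 - j - 20) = (j + 2)*(j + 3)^2*(j + 4)*(j - 5)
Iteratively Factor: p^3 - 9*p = (p + 3)*(p^2 - 3*p) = p*(p + 3)*(p - 3)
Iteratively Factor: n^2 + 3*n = (n)*(n + 3)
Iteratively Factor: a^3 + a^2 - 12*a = (a)*(a^2 + a - 12) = a*(a + 4)*(a - 3)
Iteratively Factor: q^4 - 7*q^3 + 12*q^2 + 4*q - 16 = (q - 2)*(q^3 - 5*q^2 + 2*q + 8) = (q - 4)*(q - 2)*(q^2 - q - 2) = (q - 4)*(q - 2)*(q + 1)*(q - 2)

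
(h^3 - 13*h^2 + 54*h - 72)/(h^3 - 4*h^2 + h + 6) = (h^2 - 10*h + 24)/(h^2 - h - 2)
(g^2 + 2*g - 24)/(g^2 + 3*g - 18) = (g - 4)/(g - 3)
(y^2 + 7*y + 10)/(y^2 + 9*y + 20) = (y + 2)/(y + 4)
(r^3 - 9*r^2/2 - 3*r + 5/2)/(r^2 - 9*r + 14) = (2*r^3 - 9*r^2 - 6*r + 5)/(2*(r^2 - 9*r + 14))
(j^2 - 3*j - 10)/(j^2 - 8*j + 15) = (j + 2)/(j - 3)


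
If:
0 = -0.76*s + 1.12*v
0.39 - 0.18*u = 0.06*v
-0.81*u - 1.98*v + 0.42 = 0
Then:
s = -1.15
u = 2.43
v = -0.78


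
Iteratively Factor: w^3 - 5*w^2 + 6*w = (w - 3)*(w^2 - 2*w) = (w - 3)*(w - 2)*(w)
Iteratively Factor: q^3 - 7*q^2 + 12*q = (q)*(q^2 - 7*q + 12) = q*(q - 4)*(q - 3)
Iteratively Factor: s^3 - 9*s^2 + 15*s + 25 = (s - 5)*(s^2 - 4*s - 5) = (s - 5)^2*(s + 1)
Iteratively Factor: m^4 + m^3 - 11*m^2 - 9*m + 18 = (m - 3)*(m^3 + 4*m^2 + m - 6) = (m - 3)*(m + 3)*(m^2 + m - 2) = (m - 3)*(m - 1)*(m + 3)*(m + 2)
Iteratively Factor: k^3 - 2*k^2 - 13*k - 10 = (k + 2)*(k^2 - 4*k - 5) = (k + 1)*(k + 2)*(k - 5)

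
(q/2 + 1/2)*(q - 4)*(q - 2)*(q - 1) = q^4/2 - 3*q^3 + 7*q^2/2 + 3*q - 4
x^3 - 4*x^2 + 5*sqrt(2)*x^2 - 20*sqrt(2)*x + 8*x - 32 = (x - 4)*(x + sqrt(2))*(x + 4*sqrt(2))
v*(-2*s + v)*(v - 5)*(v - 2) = -2*s*v^3 + 14*s*v^2 - 20*s*v + v^4 - 7*v^3 + 10*v^2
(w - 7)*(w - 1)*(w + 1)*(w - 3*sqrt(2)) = w^4 - 7*w^3 - 3*sqrt(2)*w^3 - w^2 + 21*sqrt(2)*w^2 + 3*sqrt(2)*w + 7*w - 21*sqrt(2)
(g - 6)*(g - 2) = g^2 - 8*g + 12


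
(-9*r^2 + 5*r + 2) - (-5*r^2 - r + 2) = -4*r^2 + 6*r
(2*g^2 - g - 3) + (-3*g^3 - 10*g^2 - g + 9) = -3*g^3 - 8*g^2 - 2*g + 6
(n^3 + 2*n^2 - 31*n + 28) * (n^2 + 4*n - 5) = n^5 + 6*n^4 - 28*n^3 - 106*n^2 + 267*n - 140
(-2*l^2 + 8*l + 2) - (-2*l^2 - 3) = 8*l + 5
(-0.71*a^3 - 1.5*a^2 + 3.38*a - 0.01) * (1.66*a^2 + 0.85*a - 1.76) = -1.1786*a^5 - 3.0935*a^4 + 5.5854*a^3 + 5.4964*a^2 - 5.9573*a + 0.0176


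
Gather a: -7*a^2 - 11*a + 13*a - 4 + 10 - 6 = -7*a^2 + 2*a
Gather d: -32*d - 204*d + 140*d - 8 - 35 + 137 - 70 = 24 - 96*d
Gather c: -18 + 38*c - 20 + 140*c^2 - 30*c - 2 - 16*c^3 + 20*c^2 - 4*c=-16*c^3 + 160*c^2 + 4*c - 40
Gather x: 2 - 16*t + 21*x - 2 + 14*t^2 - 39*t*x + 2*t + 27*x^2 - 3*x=14*t^2 - 14*t + 27*x^2 + x*(18 - 39*t)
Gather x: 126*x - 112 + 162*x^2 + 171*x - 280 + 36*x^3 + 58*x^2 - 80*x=36*x^3 + 220*x^2 + 217*x - 392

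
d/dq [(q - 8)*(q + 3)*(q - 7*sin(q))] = -(q - 8)*(q + 3)*(7*cos(q) - 1) + (q - 8)*(q - 7*sin(q)) + (q + 3)*(q - 7*sin(q))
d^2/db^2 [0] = 0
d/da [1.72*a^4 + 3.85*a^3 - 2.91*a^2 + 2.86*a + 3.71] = 6.88*a^3 + 11.55*a^2 - 5.82*a + 2.86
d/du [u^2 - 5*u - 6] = 2*u - 5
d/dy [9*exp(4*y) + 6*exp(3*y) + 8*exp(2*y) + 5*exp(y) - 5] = (36*exp(3*y) + 18*exp(2*y) + 16*exp(y) + 5)*exp(y)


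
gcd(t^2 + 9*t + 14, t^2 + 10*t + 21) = t + 7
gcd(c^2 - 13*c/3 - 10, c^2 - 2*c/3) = 1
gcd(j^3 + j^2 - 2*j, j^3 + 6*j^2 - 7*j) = j^2 - j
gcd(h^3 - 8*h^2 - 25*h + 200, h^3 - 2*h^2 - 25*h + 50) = h^2 - 25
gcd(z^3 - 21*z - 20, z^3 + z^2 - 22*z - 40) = z^2 - z - 20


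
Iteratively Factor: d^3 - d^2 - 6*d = (d)*(d^2 - d - 6) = d*(d + 2)*(d - 3)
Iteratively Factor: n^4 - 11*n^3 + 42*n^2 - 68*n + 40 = (n - 2)*(n^3 - 9*n^2 + 24*n - 20) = (n - 2)^2*(n^2 - 7*n + 10) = (n - 5)*(n - 2)^2*(n - 2)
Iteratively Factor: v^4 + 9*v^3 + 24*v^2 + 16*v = (v + 4)*(v^3 + 5*v^2 + 4*v) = (v + 4)^2*(v^2 + v) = (v + 1)*(v + 4)^2*(v)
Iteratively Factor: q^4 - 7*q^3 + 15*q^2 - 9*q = (q)*(q^3 - 7*q^2 + 15*q - 9) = q*(q - 1)*(q^2 - 6*q + 9) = q*(q - 3)*(q - 1)*(q - 3)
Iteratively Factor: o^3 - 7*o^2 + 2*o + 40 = (o - 5)*(o^2 - 2*o - 8) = (o - 5)*(o - 4)*(o + 2)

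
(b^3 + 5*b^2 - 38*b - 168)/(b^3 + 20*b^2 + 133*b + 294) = (b^2 - 2*b - 24)/(b^2 + 13*b + 42)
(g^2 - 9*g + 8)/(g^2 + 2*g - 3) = (g - 8)/(g + 3)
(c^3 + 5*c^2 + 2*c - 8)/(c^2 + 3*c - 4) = c + 2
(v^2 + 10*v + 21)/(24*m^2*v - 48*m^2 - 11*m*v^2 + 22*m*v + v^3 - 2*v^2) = (v^2 + 10*v + 21)/(24*m^2*v - 48*m^2 - 11*m*v^2 + 22*m*v + v^3 - 2*v^2)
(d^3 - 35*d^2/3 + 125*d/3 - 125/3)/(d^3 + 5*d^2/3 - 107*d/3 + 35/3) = (3*d^2 - 20*d + 25)/(3*d^2 + 20*d - 7)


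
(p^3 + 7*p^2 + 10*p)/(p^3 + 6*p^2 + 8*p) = (p + 5)/(p + 4)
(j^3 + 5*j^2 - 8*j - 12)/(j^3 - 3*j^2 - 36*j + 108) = (j^2 - j - 2)/(j^2 - 9*j + 18)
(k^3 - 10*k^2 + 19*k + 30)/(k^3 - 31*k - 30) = (k - 5)/(k + 5)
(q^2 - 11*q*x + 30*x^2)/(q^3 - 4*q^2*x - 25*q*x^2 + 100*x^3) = (-q + 6*x)/(-q^2 - q*x + 20*x^2)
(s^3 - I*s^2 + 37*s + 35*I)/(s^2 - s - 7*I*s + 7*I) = (s^2 + 6*I*s - 5)/(s - 1)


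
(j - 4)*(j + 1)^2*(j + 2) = j^4 - 11*j^2 - 18*j - 8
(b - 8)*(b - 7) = b^2 - 15*b + 56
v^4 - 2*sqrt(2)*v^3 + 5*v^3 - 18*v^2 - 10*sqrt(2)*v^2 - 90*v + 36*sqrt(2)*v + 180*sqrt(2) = (v + 5)*(v - 3*sqrt(2))*(v - 2*sqrt(2))*(v + 3*sqrt(2))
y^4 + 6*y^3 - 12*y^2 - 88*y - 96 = (y - 4)*(y + 2)^2*(y + 6)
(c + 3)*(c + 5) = c^2 + 8*c + 15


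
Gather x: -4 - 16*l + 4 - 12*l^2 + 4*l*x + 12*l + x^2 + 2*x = -12*l^2 - 4*l + x^2 + x*(4*l + 2)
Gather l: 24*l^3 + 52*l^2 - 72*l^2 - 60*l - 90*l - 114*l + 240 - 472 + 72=24*l^3 - 20*l^2 - 264*l - 160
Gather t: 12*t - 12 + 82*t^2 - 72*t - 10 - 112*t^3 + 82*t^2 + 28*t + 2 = -112*t^3 + 164*t^2 - 32*t - 20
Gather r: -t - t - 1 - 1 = -2*t - 2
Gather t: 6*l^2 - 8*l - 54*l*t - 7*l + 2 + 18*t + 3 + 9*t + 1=6*l^2 - 15*l + t*(27 - 54*l) + 6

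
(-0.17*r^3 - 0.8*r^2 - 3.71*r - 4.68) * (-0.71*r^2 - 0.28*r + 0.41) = 0.1207*r^5 + 0.6156*r^4 + 2.7884*r^3 + 4.0336*r^2 - 0.2107*r - 1.9188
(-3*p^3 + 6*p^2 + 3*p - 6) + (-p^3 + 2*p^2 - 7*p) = -4*p^3 + 8*p^2 - 4*p - 6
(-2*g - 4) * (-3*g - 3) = 6*g^2 + 18*g + 12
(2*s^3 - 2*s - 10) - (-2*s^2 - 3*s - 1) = 2*s^3 + 2*s^2 + s - 9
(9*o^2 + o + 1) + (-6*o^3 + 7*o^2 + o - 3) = -6*o^3 + 16*o^2 + 2*o - 2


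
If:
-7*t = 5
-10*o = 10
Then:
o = -1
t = -5/7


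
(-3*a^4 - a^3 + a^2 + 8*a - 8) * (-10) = 30*a^4 + 10*a^3 - 10*a^2 - 80*a + 80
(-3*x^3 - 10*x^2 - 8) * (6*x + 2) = -18*x^4 - 66*x^3 - 20*x^2 - 48*x - 16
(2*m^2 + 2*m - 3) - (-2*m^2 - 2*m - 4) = 4*m^2 + 4*m + 1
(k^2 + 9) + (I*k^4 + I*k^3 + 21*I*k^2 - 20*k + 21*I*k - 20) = I*k^4 + I*k^3 + k^2 + 21*I*k^2 - 20*k + 21*I*k - 11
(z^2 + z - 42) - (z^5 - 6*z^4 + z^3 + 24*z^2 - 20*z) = -z^5 + 6*z^4 - z^3 - 23*z^2 + 21*z - 42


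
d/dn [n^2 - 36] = 2*n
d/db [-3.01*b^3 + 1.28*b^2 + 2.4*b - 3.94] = -9.03*b^2 + 2.56*b + 2.4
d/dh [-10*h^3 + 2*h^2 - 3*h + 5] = -30*h^2 + 4*h - 3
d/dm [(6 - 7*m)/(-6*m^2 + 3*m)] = 2*(-7*m^2 + 12*m - 3)/(3*m^2*(4*m^2 - 4*m + 1))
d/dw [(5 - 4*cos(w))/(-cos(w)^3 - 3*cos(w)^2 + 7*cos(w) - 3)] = (8*cos(w)^3 - 3*cos(w)^2 - 30*cos(w) + 23)*sin(w)/((cos(w) - 1)^2*(cos(w)^2 + 4*cos(w) - 3)^2)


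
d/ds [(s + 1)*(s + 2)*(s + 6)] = 3*s^2 + 18*s + 20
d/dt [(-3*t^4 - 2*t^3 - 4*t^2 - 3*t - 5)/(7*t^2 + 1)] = (-42*t^5 - 14*t^4 - 12*t^3 + 15*t^2 + 62*t - 3)/(49*t^4 + 14*t^2 + 1)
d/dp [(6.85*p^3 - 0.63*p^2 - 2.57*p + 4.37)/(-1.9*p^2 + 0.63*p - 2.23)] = (-13.015*p^4 + 8.631*p^3 - 51.1064*p^2 + 19.4158*p + 2.978)/(3.61*p^4 - 2.394*p^3 + 8.8709*p^2 - 2.8098*p + 4.9729)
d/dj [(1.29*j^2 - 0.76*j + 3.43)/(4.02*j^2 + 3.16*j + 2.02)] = (7.1316*j^2 - 22.3656*j - 12.374)/(16.1604*j^4 + 25.4064*j^3 + 26.2264*j^2 + 12.7664*j + 4.0804)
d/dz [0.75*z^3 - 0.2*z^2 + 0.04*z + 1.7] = 2.25*z^2 - 0.4*z + 0.04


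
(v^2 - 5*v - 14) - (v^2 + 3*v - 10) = -8*v - 4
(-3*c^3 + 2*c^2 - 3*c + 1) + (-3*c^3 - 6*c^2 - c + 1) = -6*c^3 - 4*c^2 - 4*c + 2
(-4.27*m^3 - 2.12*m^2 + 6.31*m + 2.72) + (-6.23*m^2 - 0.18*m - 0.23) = -4.27*m^3 - 8.35*m^2 + 6.13*m + 2.49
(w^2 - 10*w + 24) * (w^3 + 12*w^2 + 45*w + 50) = w^5 + 2*w^4 - 51*w^3 - 112*w^2 + 580*w + 1200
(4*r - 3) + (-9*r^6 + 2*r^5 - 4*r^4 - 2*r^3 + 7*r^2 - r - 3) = -9*r^6 + 2*r^5 - 4*r^4 - 2*r^3 + 7*r^2 + 3*r - 6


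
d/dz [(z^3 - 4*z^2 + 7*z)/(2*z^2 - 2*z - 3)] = (2*z^4 - 4*z^3 - 15*z^2 + 24*z - 21)/(4*z^4 - 8*z^3 - 8*z^2 + 12*z + 9)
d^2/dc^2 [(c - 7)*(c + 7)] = 2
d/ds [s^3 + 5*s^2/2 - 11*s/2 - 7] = 3*s^2 + 5*s - 11/2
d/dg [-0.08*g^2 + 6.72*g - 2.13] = 6.72 - 0.16*g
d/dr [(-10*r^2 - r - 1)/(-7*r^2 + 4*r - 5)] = (-47*r^2 + 86*r + 9)/(49*r^4 - 56*r^3 + 86*r^2 - 40*r + 25)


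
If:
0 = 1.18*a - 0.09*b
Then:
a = 0.076271186440678*b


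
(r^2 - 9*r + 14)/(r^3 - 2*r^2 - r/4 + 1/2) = 4*(r - 7)/(4*r^2 - 1)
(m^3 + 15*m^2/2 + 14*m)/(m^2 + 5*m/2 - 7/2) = m*(m + 4)/(m - 1)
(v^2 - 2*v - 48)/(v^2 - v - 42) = (v - 8)/(v - 7)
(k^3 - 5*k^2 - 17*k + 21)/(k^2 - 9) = (k^2 - 8*k + 7)/(k - 3)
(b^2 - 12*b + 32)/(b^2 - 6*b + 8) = (b - 8)/(b - 2)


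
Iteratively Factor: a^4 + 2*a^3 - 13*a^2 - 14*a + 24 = (a + 4)*(a^3 - 2*a^2 - 5*a + 6) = (a - 3)*(a + 4)*(a^2 + a - 2) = (a - 3)*(a + 2)*(a + 4)*(a - 1)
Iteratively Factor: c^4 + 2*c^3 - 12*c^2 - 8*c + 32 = (c - 2)*(c^3 + 4*c^2 - 4*c - 16) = (c - 2)*(c + 2)*(c^2 + 2*c - 8) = (c - 2)*(c + 2)*(c + 4)*(c - 2)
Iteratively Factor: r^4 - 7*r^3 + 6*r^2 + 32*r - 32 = (r - 1)*(r^3 - 6*r^2 + 32) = (r - 4)*(r - 1)*(r^2 - 2*r - 8) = (r - 4)*(r - 1)*(r + 2)*(r - 4)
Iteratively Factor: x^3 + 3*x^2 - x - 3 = (x - 1)*(x^2 + 4*x + 3) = (x - 1)*(x + 3)*(x + 1)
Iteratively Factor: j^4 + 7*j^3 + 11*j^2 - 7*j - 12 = (j + 4)*(j^3 + 3*j^2 - j - 3) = (j + 1)*(j + 4)*(j^2 + 2*j - 3) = (j + 1)*(j + 3)*(j + 4)*(j - 1)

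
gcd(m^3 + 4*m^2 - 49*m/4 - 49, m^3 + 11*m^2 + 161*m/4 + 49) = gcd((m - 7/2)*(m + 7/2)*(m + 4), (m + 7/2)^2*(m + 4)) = m^2 + 15*m/2 + 14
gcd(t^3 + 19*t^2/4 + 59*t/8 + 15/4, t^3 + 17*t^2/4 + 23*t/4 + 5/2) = t^2 + 13*t/4 + 5/2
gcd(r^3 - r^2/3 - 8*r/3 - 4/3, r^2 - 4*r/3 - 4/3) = r^2 - 4*r/3 - 4/3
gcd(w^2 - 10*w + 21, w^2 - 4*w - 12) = 1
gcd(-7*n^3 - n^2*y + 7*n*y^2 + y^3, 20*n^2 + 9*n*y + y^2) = 1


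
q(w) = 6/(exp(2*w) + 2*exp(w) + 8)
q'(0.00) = -0.20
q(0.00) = 0.55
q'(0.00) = -0.20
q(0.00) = 0.55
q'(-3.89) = -0.00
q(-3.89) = 0.75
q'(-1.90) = -0.03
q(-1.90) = 0.72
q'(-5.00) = -0.00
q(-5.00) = 0.75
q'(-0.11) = -0.18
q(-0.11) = 0.57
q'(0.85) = -0.28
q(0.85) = 0.33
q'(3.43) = -0.01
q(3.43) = 0.01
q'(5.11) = -0.00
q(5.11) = 0.00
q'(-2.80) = -0.01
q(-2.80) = 0.74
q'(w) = 6*(-2*exp(2*w) - 2*exp(w))/(exp(2*w) + 2*exp(w) + 8)^2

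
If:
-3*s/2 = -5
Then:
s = 10/3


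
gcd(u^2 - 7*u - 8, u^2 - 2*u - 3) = u + 1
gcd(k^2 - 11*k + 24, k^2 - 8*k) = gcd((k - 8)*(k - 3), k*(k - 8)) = k - 8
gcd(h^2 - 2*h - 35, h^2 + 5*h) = h + 5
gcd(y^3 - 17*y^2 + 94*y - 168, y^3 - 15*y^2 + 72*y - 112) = y^2 - 11*y + 28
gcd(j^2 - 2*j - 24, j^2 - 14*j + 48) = j - 6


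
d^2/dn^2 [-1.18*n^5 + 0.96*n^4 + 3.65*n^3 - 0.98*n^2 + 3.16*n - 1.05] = -23.6*n^3 + 11.52*n^2 + 21.9*n - 1.96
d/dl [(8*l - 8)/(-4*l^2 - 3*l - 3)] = 16*(2*l^2 - 4*l - 3)/(16*l^4 + 24*l^3 + 33*l^2 + 18*l + 9)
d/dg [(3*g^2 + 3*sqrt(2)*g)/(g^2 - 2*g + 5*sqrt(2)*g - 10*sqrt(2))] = 6*(-g^2 + 2*sqrt(2)*g^2 - 10*sqrt(2)*g - 10)/(g^4 - 4*g^3 + 10*sqrt(2)*g^3 - 40*sqrt(2)*g^2 + 54*g^2 - 200*g + 40*sqrt(2)*g + 200)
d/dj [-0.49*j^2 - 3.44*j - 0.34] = -0.98*j - 3.44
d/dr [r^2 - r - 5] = 2*r - 1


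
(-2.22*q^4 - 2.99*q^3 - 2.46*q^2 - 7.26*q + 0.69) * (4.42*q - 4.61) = -9.8124*q^5 - 2.9816*q^4 + 2.9107*q^3 - 20.7486*q^2 + 36.5184*q - 3.1809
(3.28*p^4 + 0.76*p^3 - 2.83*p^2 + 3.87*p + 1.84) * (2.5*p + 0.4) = 8.2*p^5 + 3.212*p^4 - 6.771*p^3 + 8.543*p^2 + 6.148*p + 0.736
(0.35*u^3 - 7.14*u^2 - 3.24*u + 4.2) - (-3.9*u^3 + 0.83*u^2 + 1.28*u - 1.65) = 4.25*u^3 - 7.97*u^2 - 4.52*u + 5.85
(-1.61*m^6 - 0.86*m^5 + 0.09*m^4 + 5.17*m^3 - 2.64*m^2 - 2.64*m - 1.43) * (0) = 0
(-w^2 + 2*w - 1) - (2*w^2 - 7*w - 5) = -3*w^2 + 9*w + 4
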